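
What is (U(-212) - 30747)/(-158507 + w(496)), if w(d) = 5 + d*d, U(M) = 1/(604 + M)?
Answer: -12052823/34305488 ≈ -0.35134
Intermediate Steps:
w(d) = 5 + d²
(U(-212) - 30747)/(-158507 + w(496)) = (1/(604 - 212) - 30747)/(-158507 + (5 + 496²)) = (1/392 - 30747)/(-158507 + (5 + 246016)) = (1/392 - 30747)/(-158507 + 246021) = -12052823/392/87514 = -12052823/392*1/87514 = -12052823/34305488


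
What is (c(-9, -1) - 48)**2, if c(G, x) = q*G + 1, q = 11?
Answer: 21316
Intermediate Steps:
c(G, x) = 1 + 11*G (c(G, x) = 11*G + 1 = 1 + 11*G)
(c(-9, -1) - 48)**2 = ((1 + 11*(-9)) - 48)**2 = ((1 - 99) - 48)**2 = (-98 - 48)**2 = (-146)**2 = 21316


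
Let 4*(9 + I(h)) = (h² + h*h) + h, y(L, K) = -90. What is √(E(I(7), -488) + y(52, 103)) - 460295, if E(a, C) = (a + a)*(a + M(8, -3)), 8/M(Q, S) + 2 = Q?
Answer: -460295 + √8818/4 ≈ -4.6027e+5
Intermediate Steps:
M(Q, S) = 8/(-2 + Q)
I(h) = -9 + h²/2 + h/4 (I(h) = -9 + ((h² + h*h) + h)/4 = -9 + ((h² + h²) + h)/4 = -9 + (2*h² + h)/4 = -9 + (h + 2*h²)/4 = -9 + (h²/2 + h/4) = -9 + h²/2 + h/4)
E(a, C) = 2*a*(4/3 + a) (E(a, C) = (a + a)*(a + 8/(-2 + 8)) = (2*a)*(a + 8/6) = (2*a)*(a + 8*(⅙)) = (2*a)*(a + 4/3) = (2*a)*(4/3 + a) = 2*a*(4/3 + a))
√(E(I(7), -488) + y(52, 103)) - 460295 = √(2*(-9 + (½)*7² + (¼)*7)*(4 + 3*(-9 + (½)*7² + (¼)*7))/3 - 90) - 460295 = √(2*(-9 + (½)*49 + 7/4)*(4 + 3*(-9 + (½)*49 + 7/4))/3 - 90) - 460295 = √(2*(-9 + 49/2 + 7/4)*(4 + 3*(-9 + 49/2 + 7/4))/3 - 90) - 460295 = √((⅔)*(69/4)*(4 + 3*(69/4)) - 90) - 460295 = √((⅔)*(69/4)*(4 + 207/4) - 90) - 460295 = √((⅔)*(69/4)*(223/4) - 90) - 460295 = √(5129/8 - 90) - 460295 = √(4409/8) - 460295 = √8818/4 - 460295 = -460295 + √8818/4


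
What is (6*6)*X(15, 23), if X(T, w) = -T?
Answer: -540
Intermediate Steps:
(6*6)*X(15, 23) = (6*6)*(-1*15) = 36*(-15) = -540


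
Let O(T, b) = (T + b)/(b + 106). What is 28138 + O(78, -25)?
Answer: 2279231/81 ≈ 28139.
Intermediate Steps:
O(T, b) = (T + b)/(106 + b)
28138 + O(78, -25) = 28138 + (78 - 25)/(106 - 25) = 28138 + 53/81 = 2279231/81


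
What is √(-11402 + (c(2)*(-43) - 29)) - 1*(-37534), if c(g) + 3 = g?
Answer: 37534 + 2*I*√2847 ≈ 37534.0 + 106.71*I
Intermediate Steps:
c(g) = -3 + g
√(-11402 + (c(2)*(-43) - 29)) - 1*(-37534) = √(-11402 + ((-3 + 2)*(-43) - 29)) - 1*(-37534) = √(-11402 + (-1*(-43) - 29)) + 37534 = √(-11402 + (43 - 29)) + 37534 = √(-11402 + 14) + 37534 = √(-11388) + 37534 = 2*I*√2847 + 37534 = 37534 + 2*I*√2847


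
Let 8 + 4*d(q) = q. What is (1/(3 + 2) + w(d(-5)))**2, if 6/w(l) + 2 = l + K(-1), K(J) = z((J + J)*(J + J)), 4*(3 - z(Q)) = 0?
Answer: 1369/225 ≈ 6.0844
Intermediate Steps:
z(Q) = 3 (z(Q) = 3 - 1/4*0 = 3 + 0 = 3)
K(J) = 3
d(q) = -2 + q/4
w(l) = 6/(1 + l) (w(l) = 6/(-2 + (l + 3)) = 6/(-2 + (3 + l)) = 6/(1 + l))
(1/(3 + 2) + w(d(-5)))**2 = (1/(3 + 2) + 6/(1 + (-2 + (1/4)*(-5))))**2 = (1/5 + 6/(1 + (-2 - 5/4)))**2 = (1/5 + 6/(1 - 13/4))**2 = (1/5 + 6/(-9/4))**2 = (1/5 + 6*(-4/9))**2 = (1/5 - 8/3)**2 = (-37/15)**2 = 1369/225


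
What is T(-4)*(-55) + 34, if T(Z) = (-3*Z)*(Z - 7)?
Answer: 7294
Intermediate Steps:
T(Z) = -3*Z*(-7 + Z) (T(Z) = (-3*Z)*(-7 + Z) = -3*Z*(-7 + Z))
T(-4)*(-55) + 34 = (3*(-4)*(7 - 1*(-4)))*(-55) + 34 = (3*(-4)*(7 + 4))*(-55) + 34 = (3*(-4)*11)*(-55) + 34 = -132*(-55) + 34 = 7260 + 34 = 7294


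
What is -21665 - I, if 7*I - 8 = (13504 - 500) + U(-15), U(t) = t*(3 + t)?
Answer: -164847/7 ≈ -23550.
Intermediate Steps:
I = 13192/7 (I = 8/7 + ((13504 - 500) - 15*(3 - 15))/7 = 8/7 + (13004 - 15*(-12))/7 = 8/7 + (13004 + 180)/7 = 8/7 + (⅐)*13184 = 8/7 + 13184/7 = 13192/7 ≈ 1884.6)
-21665 - I = -21665 - 1*13192/7 = -21665 - 13192/7 = -164847/7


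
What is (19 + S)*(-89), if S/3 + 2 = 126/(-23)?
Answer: 7031/23 ≈ 305.70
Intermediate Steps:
S = -516/23 (S = -6 + 3*(126/(-23)) = -6 + 3*(126*(-1/23)) = -6 + 3*(-126/23) = -6 - 378/23 = -516/23 ≈ -22.435)
(19 + S)*(-89) = (19 - 516/23)*(-89) = -79/23*(-89) = 7031/23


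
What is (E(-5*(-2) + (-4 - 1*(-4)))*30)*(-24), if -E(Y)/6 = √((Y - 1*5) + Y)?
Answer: 4320*√15 ≈ 16731.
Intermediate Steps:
E(Y) = -6*√(-5 + 2*Y) (E(Y) = -6*√((Y - 1*5) + Y) = -6*√((Y - 5) + Y) = -6*√((-5 + Y) + Y) = -6*√(-5 + 2*Y))
(E(-5*(-2) + (-4 - 1*(-4)))*30)*(-24) = (-6*√(-5 + 2*(-5*(-2) + (-4 - 1*(-4))))*30)*(-24) = (-6*√(-5 + 2*(10 + (-4 + 4)))*30)*(-24) = (-6*√(-5 + 2*(10 + 0))*30)*(-24) = (-6*√(-5 + 2*10)*30)*(-24) = (-6*√(-5 + 20)*30)*(-24) = (-6*√15*30)*(-24) = -180*√15*(-24) = 4320*√15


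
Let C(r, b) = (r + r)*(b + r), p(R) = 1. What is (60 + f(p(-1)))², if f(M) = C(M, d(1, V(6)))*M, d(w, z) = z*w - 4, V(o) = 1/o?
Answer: 26569/9 ≈ 2952.1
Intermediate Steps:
d(w, z) = -4 + w*z (d(w, z) = w*z - 4 = -4 + w*z)
C(r, b) = 2*r*(b + r) (C(r, b) = (2*r)*(b + r) = 2*r*(b + r))
f(M) = 2*M²*(-23/6 + M) (f(M) = (2*M*((-4 + 1/6) + M))*M = (2*M*((-4 + 1*(⅙)) + M))*M = (2*M*((-4 + ⅙) + M))*M = (2*M*(-23/6 + M))*M = 2*M²*(-23/6 + M))
(60 + f(p(-1)))² = (60 + (⅓)*1²*(-23 + 6*1))² = (60 + (⅓)*1*(-23 + 6))² = (60 + (⅓)*1*(-17))² = (60 - 17/3)² = (163/3)² = 26569/9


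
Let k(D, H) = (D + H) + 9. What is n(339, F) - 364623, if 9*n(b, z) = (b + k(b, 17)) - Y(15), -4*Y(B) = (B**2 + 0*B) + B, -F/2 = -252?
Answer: -3280843/9 ≈ -3.6454e+5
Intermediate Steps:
F = 504 (F = -2*(-252) = 504)
k(D, H) = 9 + D + H
Y(B) = -B/4 - B**2/4 (Y(B) = -((B**2 + 0*B) + B)/4 = -((B**2 + 0) + B)/4 = -(B**2 + B)/4 = -(B + B**2)/4 = -B/4 - B**2/4)
n(b, z) = 86/9 + 2*b/9 (n(b, z) = ((b + (9 + b + 17)) - (-1)*15*(1 + 15)/4)/9 = ((b + (26 + b)) - (-1)*15*16/4)/9 = ((26 + 2*b) - 1*(-60))/9 = ((26 + 2*b) + 60)/9 = (86 + 2*b)/9 = 86/9 + 2*b/9)
n(339, F) - 364623 = (86/9 + (2/9)*339) - 364623 = (86/9 + 226/3) - 364623 = 764/9 - 364623 = -3280843/9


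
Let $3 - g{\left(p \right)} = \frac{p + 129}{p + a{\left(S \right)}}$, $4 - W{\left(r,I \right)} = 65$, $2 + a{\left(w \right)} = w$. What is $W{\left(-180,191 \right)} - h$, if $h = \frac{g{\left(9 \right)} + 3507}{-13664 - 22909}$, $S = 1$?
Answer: $- \frac{2969947}{48764} \approx -60.904$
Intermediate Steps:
$a{\left(w \right)} = -2 + w$
$W{\left(r,I \right)} = -61$ ($W{\left(r,I \right)} = 4 - 65 = -61$)
$g{\left(p \right)} = 3 - \frac{129 + p}{-1 + p}$ ($g{\left(p \right)} = 3 - \frac{p + 129}{p + \left(-2 + 1\right)} = 3 - \frac{129 + p}{p - 1} = 3 - \frac{129 + p}{-1 + p}$)
$h = - \frac{4657}{48764}$ ($h = \frac{\frac{2 \left(-66 + 9\right)}{-1 + 9} + 3507}{-13664 - 22909} = \frac{2 \cdot \frac{1}{8} \left(-57\right) + 3507}{-36573} = \left(2 \cdot \frac{1}{8} \left(-57\right) + 3507\right) \left(- \frac{1}{36573}\right) = \left(- \frac{57}{4} + 3507\right) \left(- \frac{1}{36573}\right) = \frac{13971}{4} \left(- \frac{1}{36573}\right) = - \frac{4657}{48764} \approx -0.095501$)
$W{\left(-180,191 \right)} - h = -61 - - \frac{4657}{48764} = -61 + \frac{4657}{48764} = - \frac{2969947}{48764}$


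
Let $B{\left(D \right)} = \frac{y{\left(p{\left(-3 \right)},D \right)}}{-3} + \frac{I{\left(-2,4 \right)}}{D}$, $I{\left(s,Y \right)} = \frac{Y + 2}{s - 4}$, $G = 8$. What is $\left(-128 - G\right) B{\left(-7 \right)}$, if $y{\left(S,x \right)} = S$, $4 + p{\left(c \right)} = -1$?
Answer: $- \frac{5168}{21} \approx -246.1$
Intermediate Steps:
$p{\left(c \right)} = -5$ ($p{\left(c \right)} = -4 - 1 = -5$)
$I{\left(s,Y \right)} = \frac{2 + Y}{-4 + s}$
$B{\left(D \right)} = \frac{5}{3} - \frac{1}{D}$ ($B{\left(D \right)} = - \frac{5}{-3} + \frac{\frac{1}{-4 - 2} \left(2 + 4\right)}{D} = \left(-5\right) \left(- \frac{1}{3}\right) + \frac{\frac{1}{-6} \cdot 6}{D} = \frac{5}{3} + \frac{\left(- \frac{1}{6}\right) 6}{D} = \frac{5}{3} - \frac{1}{D}$)
$\left(-128 - G\right) B{\left(-7 \right)} = \left(-128 - 8\right) \left(\frac{5}{3} - \frac{1}{-7}\right) = \left(-128 - 8\right) \left(\frac{5}{3} - - \frac{1}{7}\right) = - 136 \left(\frac{5}{3} + \frac{1}{7}\right) = \left(-136\right) \frac{38}{21} = - \frac{5168}{21}$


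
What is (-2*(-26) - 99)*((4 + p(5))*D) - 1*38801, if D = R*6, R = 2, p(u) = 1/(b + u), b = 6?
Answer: -452191/11 ≈ -41108.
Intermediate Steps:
p(u) = 1/(6 + u)
D = 12 (D = 2*6 = 12)
(-2*(-26) - 99)*((4 + p(5))*D) - 1*38801 = (-2*(-26) - 99)*((4 + 1/(6 + 5))*12) - 1*38801 = (52 - 99)*((4 + 1/11)*12) - 38801 = -47*(4 + 1/11)*12 - 38801 = -2115*12/11 - 38801 = -47*540/11 - 38801 = -25380/11 - 38801 = -452191/11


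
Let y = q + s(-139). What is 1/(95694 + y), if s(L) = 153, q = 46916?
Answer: 1/142763 ≈ 7.0046e-6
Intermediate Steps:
y = 47069 (y = 46916 + 153 = 47069)
1/(95694 + y) = 1/(95694 + 47069) = 1/142763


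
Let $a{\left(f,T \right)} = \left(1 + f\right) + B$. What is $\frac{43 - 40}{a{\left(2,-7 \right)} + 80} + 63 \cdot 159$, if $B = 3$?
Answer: $\frac{861465}{86} \approx 10017.0$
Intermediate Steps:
$a{\left(f,T \right)} = 4 + f$ ($a{\left(f,T \right)} = \left(1 + f\right) + 3 = 4 + f$)
$\frac{43 - 40}{a{\left(2,-7 \right)} + 80} + 63 \cdot 159 = \frac{43 - 40}{\left(4 + 2\right) + 80} + 63 \cdot 159 = \frac{3}{6 + 80} + 10017 = \frac{3}{86} + 10017 = \frac{861465}{86}$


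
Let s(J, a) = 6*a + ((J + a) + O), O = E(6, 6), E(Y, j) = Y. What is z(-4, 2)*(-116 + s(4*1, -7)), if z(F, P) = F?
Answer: 620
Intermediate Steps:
O = 6
s(J, a) = 6 + J + 7*a (s(J, a) = 6*a + ((J + a) + 6) = 6*a + (6 + J + a) = 6 + J + 7*a)
z(-4, 2)*(-116 + s(4*1, -7)) = -4*(-116 + (6 + 4*1 + 7*(-7))) = -4*(-116 + (6 + 4 - 49)) = -4*(-116 - 39) = -4*(-155) = 620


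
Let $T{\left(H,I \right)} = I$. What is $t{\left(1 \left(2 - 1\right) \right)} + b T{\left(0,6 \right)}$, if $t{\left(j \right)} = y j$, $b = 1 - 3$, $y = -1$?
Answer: $-13$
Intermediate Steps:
$b = -2$ ($b = 1 - 3 = -2$)
$t{\left(j \right)} = - j$
$t{\left(1 \left(2 - 1\right) \right)} + b T{\left(0,6 \right)} = - 1 \left(2 - 1\right) - 12 = - 1 \cdot 1 - 12 = \left(-1\right) 1 - 12 = -1 - 12 = -13$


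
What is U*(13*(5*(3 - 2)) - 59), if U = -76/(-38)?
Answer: 12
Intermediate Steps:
U = 2 (U = -76*(-1/38) = 2)
U*(13*(5*(3 - 2)) - 59) = 2*(13*(5*(3 - 2)) - 59) = 2*(13*(5*1) - 59) = 2*(13*5 - 59) = 2*(65 - 59) = 2*6 = 12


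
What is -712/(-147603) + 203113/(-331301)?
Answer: -29744201827/48901021503 ≈ -0.60825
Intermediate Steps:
-712/(-147603) + 203113/(-331301) = -712*(-1/147603) + 203113*(-1/331301) = 712/147603 - 203113/331301 = -29744201827/48901021503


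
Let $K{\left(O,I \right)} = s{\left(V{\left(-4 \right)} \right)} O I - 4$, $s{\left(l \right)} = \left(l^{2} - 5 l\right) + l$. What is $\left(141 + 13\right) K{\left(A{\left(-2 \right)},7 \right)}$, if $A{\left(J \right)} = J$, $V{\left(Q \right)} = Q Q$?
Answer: $-414568$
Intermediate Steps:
$V{\left(Q \right)} = Q^{2}$
$s{\left(l \right)} = l^{2} - 4 l$
$K{\left(O,I \right)} = -4 + 192 I O$ ($K{\left(O,I \right)} = \left(-4\right)^{2} \left(-4 + \left(-4\right)^{2}\right) O I - 4 = 16 \left(-4 + 16\right) O I - 4 = 16 \cdot 12 O I - 4 = 192 O I - 4 = 192 I O - 4 = -4 + 192 I O$)
$\left(141 + 13\right) K{\left(A{\left(-2 \right)},7 \right)} = \left(141 + 13\right) \left(-4 + 192 \cdot 7 \left(-2\right)\right) = 154 \left(-4 - 2688\right) = 154 \left(-2692\right) = -414568$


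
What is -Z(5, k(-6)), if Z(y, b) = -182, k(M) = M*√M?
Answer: 182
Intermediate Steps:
k(M) = M^(3/2)
-Z(5, k(-6)) = -1*(-182) = 182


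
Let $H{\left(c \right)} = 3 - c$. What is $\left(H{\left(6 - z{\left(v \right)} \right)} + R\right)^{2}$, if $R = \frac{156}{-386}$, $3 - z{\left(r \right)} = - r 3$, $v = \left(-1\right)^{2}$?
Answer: $\frac{251001}{37249} \approx 6.7385$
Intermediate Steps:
$v = 1$
$z{\left(r \right)} = 3 + 3 r$ ($z{\left(r \right)} = 3 - - r 3 = 3 - - 3 r = 3 + 3 r$)
$R = - \frac{78}{193}$ ($R = 156 \left(- \frac{1}{386}\right) = - \frac{78}{193} \approx -0.40415$)
$\left(H{\left(6 - z{\left(v \right)} \right)} + R\right)^{2} = \left(\left(3 - \left(6 - \left(3 + 3 \cdot 1\right)\right)\right) - \frac{78}{193}\right)^{2} = \left(\left(3 - \left(6 - \left(3 + 3\right)\right)\right) - \frac{78}{193}\right)^{2} = \left(\left(3 - \left(6 - 6\right)\right) - \frac{78}{193}\right)^{2} = \left(\left(3 - 0\right) - \frac{78}{193}\right)^{2} = \left(\left(3 + 0\right) - \frac{78}{193}\right)^{2} = \left(3 - \frac{78}{193}\right)^{2} = \left(\frac{501}{193}\right)^{2} = \frac{251001}{37249}$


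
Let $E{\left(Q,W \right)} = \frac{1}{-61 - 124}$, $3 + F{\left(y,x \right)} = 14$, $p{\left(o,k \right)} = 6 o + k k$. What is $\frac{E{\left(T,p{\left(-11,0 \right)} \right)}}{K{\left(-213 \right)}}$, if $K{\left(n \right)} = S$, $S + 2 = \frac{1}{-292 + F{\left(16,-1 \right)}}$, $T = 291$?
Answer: $\frac{281}{104155} \approx 0.0026979$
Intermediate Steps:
$p{\left(o,k \right)} = k^{2} + 6 o$ ($p{\left(o,k \right)} = 6 o + k^{2} = k^{2} + 6 o$)
$F{\left(y,x \right)} = 11$ ($F{\left(y,x \right)} = -3 + 14 = 11$)
$E{\left(Q,W \right)} = - \frac{1}{185}$ ($E{\left(Q,W \right)} = \frac{1}{-185} = - \frac{1}{185}$)
$S = - \frac{563}{281}$ ($S = -2 + \frac{1}{-292 + 11} = -2 + \frac{1}{-281} = -2 - \frac{1}{281} = - \frac{563}{281} \approx -2.0036$)
$K{\left(n \right)} = - \frac{563}{281}$
$\frac{E{\left(T,p{\left(-11,0 \right)} \right)}}{K{\left(-213 \right)}} = - \frac{1}{185 \left(- \frac{563}{281}\right)} = \left(- \frac{1}{185}\right) \left(- \frac{281}{563}\right) = \frac{281}{104155}$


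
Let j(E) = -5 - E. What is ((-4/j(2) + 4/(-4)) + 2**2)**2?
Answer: 625/49 ≈ 12.755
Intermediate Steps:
((-4/j(2) + 4/(-4)) + 2**2)**2 = ((-4/(-5 - 1*2) + 4/(-4)) + 2**2)**2 = ((-4/(-5 - 2) + 4*(-1/4)) + 4)**2 = ((-4/(-7) - 1) + 4)**2 = ((-4*(-1/7) - 1) + 4)**2 = ((4/7 - 1) + 4)**2 = (-3/7 + 4)**2 = (25/7)**2 = 625/49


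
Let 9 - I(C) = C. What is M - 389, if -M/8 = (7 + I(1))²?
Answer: -2189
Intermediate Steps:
I(C) = 9 - C
M = -1800 (M = -8*(7 + (9 - 1*1))² = -8*(7 + (9 - 1))² = -8*(7 + 8)² = -8*15² = -8*225 = -1800)
M - 389 = -1800 - 389 = -2189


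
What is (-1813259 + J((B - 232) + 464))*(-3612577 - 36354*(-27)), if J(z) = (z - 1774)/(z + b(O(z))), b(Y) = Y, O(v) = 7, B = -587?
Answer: 1660204569121057/348 ≈ 4.7707e+12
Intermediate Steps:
J(z) = (-1774 + z)/(7 + z) (J(z) = (z - 1774)/(z + 7) = (-1774 + z)/(7 + z))
(-1813259 + J((B - 232) + 464))*(-3612577 - 36354*(-27)) = (-1813259 + (-1774 + ((-587 - 232) + 464))/(7 + ((-587 - 232) + 464)))*(-3612577 - 36354*(-27)) = (-1813259 + (-1774 + (-819 + 464))/(7 + (-819 + 464)))*(-3612577 + 981558) = (-1813259 + (-1774 - 355)/(7 - 355))*(-2631019) = (-1813259 - 2129/(-348))*(-2631019) = (-1813259 - 1/348*(-2129))*(-2631019) = (-1813259 + 2129/348)*(-2631019) = -631012003/348*(-2631019) = 1660204569121057/348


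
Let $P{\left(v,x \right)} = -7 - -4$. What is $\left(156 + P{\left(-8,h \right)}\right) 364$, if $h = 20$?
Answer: $55692$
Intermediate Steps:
$P{\left(v,x \right)} = -3$ ($P{\left(v,x \right)} = -7 + 4 = -3$)
$\left(156 + P{\left(-8,h \right)}\right) 364 = \left(156 - 3\right) 364 = 153 \cdot 364 = 55692$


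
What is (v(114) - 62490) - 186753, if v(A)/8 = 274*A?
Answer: 645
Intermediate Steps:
v(A) = 2192*A (v(A) = 8*(274*A) = 2192*A)
(v(114) - 62490) - 186753 = (2192*114 - 62490) - 186753 = (249888 - 62490) - 186753 = 187398 - 186753 = 645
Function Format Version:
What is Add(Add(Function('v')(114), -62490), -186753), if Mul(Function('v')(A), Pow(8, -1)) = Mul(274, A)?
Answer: 645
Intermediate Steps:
Function('v')(A) = Mul(2192, A) (Function('v')(A) = Mul(8, Mul(274, A)) = Mul(2192, A))
Add(Add(Function('v')(114), -62490), -186753) = Add(Add(Mul(2192, 114), -62490), -186753) = Add(Add(249888, -62490), -186753) = Add(187398, -186753) = 645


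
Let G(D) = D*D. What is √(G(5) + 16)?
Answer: √41 ≈ 6.4031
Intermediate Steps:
G(D) = D²
√(G(5) + 16) = √(5² + 16) = √(25 + 16) = √41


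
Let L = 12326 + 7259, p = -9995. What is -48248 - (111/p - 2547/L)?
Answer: -377784739336/7830083 ≈ -48248.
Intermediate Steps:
L = 19585
-48248 - (111/p - 2547/L) = -48248 - (111/(-9995) - 2547/19585) = -48248 - (111*(-1/9995) - 2547*1/19585) = -48248 - (-111/9995 - 2547/19585) = -48248 - 1*(-1105248/7830083) = -48248 + 1105248/7830083 = -377784739336/7830083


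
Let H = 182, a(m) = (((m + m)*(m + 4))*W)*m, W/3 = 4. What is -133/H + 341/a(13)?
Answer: -50047/68952 ≈ -0.72582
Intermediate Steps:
W = 12 (W = 3*4 = 12)
a(m) = 24*m²*(4 + m) (a(m) = (((m + m)*(m + 4))*12)*m = (((2*m)*(4 + m))*12)*m = ((2*m*(4 + m))*12)*m = (24*m*(4 + m))*m = 24*m²*(4 + m))
-133/H + 341/a(13) = -133/182 + 341/((24*13²*(4 + 13))) = -133*1/182 + 341/((24*169*17)) = -19/26 + 341/68952 = -50047/68952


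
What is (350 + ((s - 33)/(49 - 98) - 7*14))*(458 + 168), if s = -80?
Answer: 7800586/49 ≈ 1.5920e+5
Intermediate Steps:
(350 + ((s - 33)/(49 - 98) - 7*14))*(458 + 168) = (350 + ((-80 - 33)/(49 - 98) - 7*14))*(458 + 168) = (350 + (-113/(-49) - 1*98))*626 = (350 + (-113*(-1/49) - 98))*626 = (350 + (113/49 - 98))*626 = (350 - 4689/49)*626 = (12461/49)*626 = 7800586/49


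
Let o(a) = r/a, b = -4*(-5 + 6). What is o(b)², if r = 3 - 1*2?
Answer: 1/16 ≈ 0.062500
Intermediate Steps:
r = 1 (r = 3 - 2 = 1)
b = -4 (b = -4*1 = -4)
o(a) = 1/a
o(b)² = (1/(-4))² = (-¼)² = 1/16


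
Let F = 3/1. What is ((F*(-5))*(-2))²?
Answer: 900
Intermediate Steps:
F = 3 (F = 3*1 = 3)
((F*(-5))*(-2))² = ((3*(-5))*(-2))² = (-15*(-2))² = 30² = 900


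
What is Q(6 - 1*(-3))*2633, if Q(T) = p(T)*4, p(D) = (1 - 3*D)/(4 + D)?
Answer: -21064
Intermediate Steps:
p(D) = (1 - 3*D)/(4 + D)
Q(T) = 4*(1 - 3*T)/(4 + T) (Q(T) = ((1 - 3*T)/(4 + T))*4 = 4*(1 - 3*T)/(4 + T))
Q(6 - 1*(-3))*2633 = (4*(1 - 3*(6 - 1*(-3)))/(4 + (6 - 1*(-3))))*2633 = (4*(1 - 3*(6 + 3))/(4 + (6 + 3)))*2633 = (4*(1 - 3*9)/(4 + 9))*2633 = (4*(1 - 27)/13)*2633 = (4*(1/13)*(-26))*2633 = -8*2633 = -21064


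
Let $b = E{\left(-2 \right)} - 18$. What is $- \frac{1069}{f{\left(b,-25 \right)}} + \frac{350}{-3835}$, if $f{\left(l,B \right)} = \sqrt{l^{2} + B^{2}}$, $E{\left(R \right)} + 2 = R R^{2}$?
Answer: $- \frac{70}{767} - \frac{1069 \sqrt{1409}}{1409} \approx -28.57$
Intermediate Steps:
$E{\left(R \right)} = -2 + R^{3}$ ($E{\left(R \right)} = -2 + R R^{2} = -2 + R^{3}$)
$b = -28$ ($b = \left(-2 + \left(-2\right)^{3}\right) - 18 = \left(-2 - 8\right) - 18 = -10 - 18 = -28$)
$f{\left(l,B \right)} = \sqrt{B^{2} + l^{2}}$
$- \frac{1069}{f{\left(b,-25 \right)}} + \frac{350}{-3835} = - \frac{1069}{\sqrt{\left(-25\right)^{2} + \left(-28\right)^{2}}} + \frac{350}{-3835} = - \frac{1069}{\sqrt{625 + 784}} + 350 \left(- \frac{1}{3835}\right) = - \frac{1069}{\sqrt{1409}} - \frac{70}{767} = - 1069 \frac{\sqrt{1409}}{1409} - \frac{70}{767} = - \frac{1069 \sqrt{1409}}{1409} - \frac{70}{767} = - \frac{70}{767} - \frac{1069 \sqrt{1409}}{1409}$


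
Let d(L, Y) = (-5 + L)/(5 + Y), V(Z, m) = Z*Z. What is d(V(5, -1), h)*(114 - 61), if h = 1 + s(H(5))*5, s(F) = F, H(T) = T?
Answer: 1060/31 ≈ 34.194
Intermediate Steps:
h = 26 (h = 1 + 5*5 = 1 + 25 = 26)
V(Z, m) = Z²
d(L, Y) = (-5 + L)/(5 + Y)
d(V(5, -1), h)*(114 - 61) = ((-5 + 5²)/(5 + 26))*(114 - 61) = ((-5 + 25)/31)*53 = ((1/31)*20)*53 = (20/31)*53 = 1060/31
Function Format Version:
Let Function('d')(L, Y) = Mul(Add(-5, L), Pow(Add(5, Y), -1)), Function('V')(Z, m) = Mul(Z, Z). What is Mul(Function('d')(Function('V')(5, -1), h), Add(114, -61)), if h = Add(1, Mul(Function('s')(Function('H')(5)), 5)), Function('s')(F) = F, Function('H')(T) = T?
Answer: Rational(1060, 31) ≈ 34.194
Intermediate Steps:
h = 26 (h = Add(1, Mul(5, 5)) = Add(1, 25) = 26)
Function('V')(Z, m) = Pow(Z, 2)
Function('d')(L, Y) = Mul(Pow(Add(5, Y), -1), Add(-5, L))
Mul(Function('d')(Function('V')(5, -1), h), Add(114, -61)) = Mul(Mul(Pow(Add(5, 26), -1), Add(-5, Pow(5, 2))), Add(114, -61)) = Mul(Mul(Pow(31, -1), Add(-5, 25)), 53) = Mul(Mul(Rational(1, 31), 20), 53) = Mul(Rational(20, 31), 53) = Rational(1060, 31)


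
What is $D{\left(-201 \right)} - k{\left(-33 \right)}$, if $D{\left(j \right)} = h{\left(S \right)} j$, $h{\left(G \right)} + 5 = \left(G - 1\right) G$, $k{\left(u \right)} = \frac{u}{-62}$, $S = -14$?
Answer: $- \frac{2554743}{62} \approx -41206.0$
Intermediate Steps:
$k{\left(u \right)} = - \frac{u}{62}$ ($k{\left(u \right)} = u \left(- \frac{1}{62}\right) = - \frac{u}{62}$)
$h{\left(G \right)} = -5 + G \left(-1 + G\right)$ ($h{\left(G \right)} = -5 + \left(G - 1\right) G = -5 + \left(-1 + G\right) G = -5 + G \left(-1 + G\right)$)
$D{\left(j \right)} = 205 j$ ($D{\left(j \right)} = \left(-5 + \left(-14\right)^{2} - -14\right) j = \left(-5 + 196 + 14\right) j = 205 j$)
$D{\left(-201 \right)} - k{\left(-33 \right)} = 205 \left(-201\right) - \left(- \frac{1}{62}\right) \left(-33\right) = -41205 - \frac{33}{62} = - \frac{2554743}{62}$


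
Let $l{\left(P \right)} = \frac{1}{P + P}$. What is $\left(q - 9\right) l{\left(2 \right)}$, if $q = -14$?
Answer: $- \frac{23}{4} \approx -5.75$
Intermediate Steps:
$l{\left(P \right)} = \frac{1}{2 P}$
$\left(q - 9\right) l{\left(2 \right)} = \left(-14 - 9\right) \frac{1}{2 \cdot 2} = - 23 \cdot \frac{1}{2} \cdot \frac{1}{2} = \left(-23\right) \frac{1}{4} = - \frac{23}{4}$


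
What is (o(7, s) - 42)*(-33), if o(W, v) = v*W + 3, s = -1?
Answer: 1518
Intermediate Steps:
o(W, v) = 3 + W*v (o(W, v) = W*v + 3 = 3 + W*v)
(o(7, s) - 42)*(-33) = ((3 + 7*(-1)) - 42)*(-33) = ((3 - 7) - 42)*(-33) = (-4 - 42)*(-33) = -46*(-33) = 1518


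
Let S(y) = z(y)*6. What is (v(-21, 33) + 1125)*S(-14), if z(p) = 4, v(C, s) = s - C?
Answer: 28296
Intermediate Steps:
S(y) = 24 (S(y) = 4*6 = 24)
(v(-21, 33) + 1125)*S(-14) = ((33 - 1*(-21)) + 1125)*24 = ((33 + 21) + 1125)*24 = (54 + 1125)*24 = 1179*24 = 28296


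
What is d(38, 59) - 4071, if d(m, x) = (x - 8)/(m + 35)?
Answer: -297132/73 ≈ -4070.3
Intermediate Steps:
d(m, x) = (-8 + x)/(35 + m)
d(38, 59) - 4071 = (-8 + 59)/(35 + 38) - 4071 = 51/73 - 4071 = -297132/73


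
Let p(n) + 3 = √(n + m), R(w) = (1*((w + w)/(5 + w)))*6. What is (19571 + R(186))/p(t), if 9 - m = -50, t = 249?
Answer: 11220879/57109 + 7480586*√77/57109 ≈ 1345.9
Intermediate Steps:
m = 59 (m = 9 - 1*(-50) = 9 + 50 = 59)
R(w) = 12*w/(5 + w) (R(w) = (1*((2*w)/(5 + w)))*6 = (1*(2*w/(5 + w)))*6 = (2*w/(5 + w))*6 = 12*w/(5 + w))
p(n) = -3 + √(59 + n) (p(n) = -3 + √(n + 59) = -3 + √(59 + n))
(19571 + R(186))/p(t) = (19571 + 12*186/(5 + 186))/(-3 + √(59 + 249)) = (19571 + 12*186/191)/(-3 + √308) = (19571 + 12*186*(1/191))/(-3 + 2*√77) = (19571 + 2232/191)/(-3 + 2*√77) = 3740293/(191*(-3 + 2*√77))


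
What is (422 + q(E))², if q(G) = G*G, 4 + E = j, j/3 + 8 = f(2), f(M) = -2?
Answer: 2490084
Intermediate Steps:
j = -30 (j = -24 + 3*(-2) = -24 - 6 = -30)
E = -34 (E = -4 - 30 = -34)
q(G) = G²
(422 + q(E))² = (422 + (-34)²)² = (422 + 1156)² = 1578² = 2490084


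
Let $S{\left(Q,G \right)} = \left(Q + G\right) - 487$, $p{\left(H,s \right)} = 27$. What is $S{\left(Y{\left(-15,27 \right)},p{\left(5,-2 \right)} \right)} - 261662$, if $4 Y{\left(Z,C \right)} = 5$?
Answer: $- \frac{1048483}{4} \approx -2.6212 \cdot 10^{5}$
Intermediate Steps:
$Y{\left(Z,C \right)} = \frac{5}{4}$ ($Y{\left(Z,C \right)} = \frac{1}{4} \cdot 5 = \frac{5}{4}$)
$S{\left(Q,G \right)} = -487 + G + Q$ ($S{\left(Q,G \right)} = \left(G + Q\right) - 487 = -487 + G + Q$)
$S{\left(Y{\left(-15,27 \right)},p{\left(5,-2 \right)} \right)} - 261662 = \left(-487 + 27 + \frac{5}{4}\right) - 261662 = - \frac{1835}{4} - 261662 = - \frac{1048483}{4}$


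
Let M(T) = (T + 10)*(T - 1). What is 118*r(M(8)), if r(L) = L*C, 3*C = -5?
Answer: -24780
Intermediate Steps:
C = -5/3 (C = (1/3)*(-5) = -5/3 ≈ -1.6667)
M(T) = (-1 + T)*(10 + T) (M(T) = (10 + T)*(-1 + T) = (-1 + T)*(10 + T))
r(L) = -5*L/3 (r(L) = L*(-5/3) = -5*L/3)
118*r(M(8)) = 118*(-5*(-10 + 8**2 + 9*8)/3) = 118*(-5*(-10 + 64 + 72)/3) = 118*(-5/3*126) = 118*(-210) = -24780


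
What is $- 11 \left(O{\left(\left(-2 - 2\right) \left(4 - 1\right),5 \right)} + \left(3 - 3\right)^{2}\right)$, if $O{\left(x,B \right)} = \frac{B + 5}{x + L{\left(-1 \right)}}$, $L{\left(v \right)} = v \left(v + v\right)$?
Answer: $11$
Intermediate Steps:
$L{\left(v \right)} = 2 v^{2}$ ($L{\left(v \right)} = v 2 v = 2 v^{2}$)
$O{\left(x,B \right)} = \frac{5 + B}{2 + x}$ ($O{\left(x,B \right)} = \frac{B + 5}{x + 2 \left(-1\right)^{2}} = \frac{5 + B}{x + 2 \cdot 1} = \frac{5 + B}{x + 2} = \frac{5 + B}{2 + x}$)
$- 11 \left(O{\left(\left(-2 - 2\right) \left(4 - 1\right),5 \right)} + \left(3 - 3\right)^{2}\right) = - 11 \left(\frac{5 + 5}{2 + \left(-2 - 2\right) \left(4 - 1\right)} + \left(3 - 3\right)^{2}\right) = - 11 \left(\frac{1}{2 - 12} \cdot 10 + 0^{2}\right) = - 11 \left(\frac{1}{2 - 12} \cdot 10 + 0\right) = - 11 \left(\frac{1}{-10} \cdot 10 + 0\right) = - 11 \left(\left(- \frac{1}{10}\right) 10 + 0\right) = - 11 \left(-1 + 0\right) = \left(-11\right) \left(-1\right) = 11$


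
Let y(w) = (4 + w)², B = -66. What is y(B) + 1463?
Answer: 5307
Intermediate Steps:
y(B) + 1463 = (4 - 66)² + 1463 = (-62)² + 1463 = 3844 + 1463 = 5307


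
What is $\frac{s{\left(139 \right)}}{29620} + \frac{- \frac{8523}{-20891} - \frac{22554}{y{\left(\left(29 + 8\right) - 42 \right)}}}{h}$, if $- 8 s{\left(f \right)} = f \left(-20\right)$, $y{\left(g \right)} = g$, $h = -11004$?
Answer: $- \frac{451935317101}{1134863464280} \approx -0.39823$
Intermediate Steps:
$s{\left(f \right)} = \frac{5 f}{2}$ ($s{\left(f \right)} = - \frac{f \left(-20\right)}{8} = - \frac{\left(-20\right) f}{8} = \frac{5 f}{2}$)
$\frac{s{\left(139 \right)}}{29620} + \frac{- \frac{8523}{-20891} - \frac{22554}{y{\left(\left(29 + 8\right) - 42 \right)}}}{h} = \frac{\frac{5}{2} \cdot 139}{29620} + \frac{- \frac{8523}{-20891} - \frac{22554}{\left(29 + 8\right) - 42}}{-11004} = \frac{695}{2} \cdot \frac{1}{29620} + \left(\left(-8523\right) \left(- \frac{1}{20891}\right) - \frac{22554}{37 - 42}\right) \left(- \frac{1}{11004}\right) = \frac{139}{11848} + \left(\frac{8523}{20891} - \frac{22554}{-5}\right) \left(- \frac{1}{11004}\right) = \frac{139}{11848} + \left(\frac{8523}{20891} - - \frac{22554}{5}\right) \left(- \frac{1}{11004}\right) = \frac{139}{11848} + \left(\frac{8523}{20891} + \frac{22554}{5}\right) \left(- \frac{1}{11004}\right) = \frac{139}{11848} + \frac{471218229}{104455} \left(- \frac{1}{11004}\right) = \frac{139}{11848} - \frac{157072743}{383140940} = - \frac{451935317101}{1134863464280}$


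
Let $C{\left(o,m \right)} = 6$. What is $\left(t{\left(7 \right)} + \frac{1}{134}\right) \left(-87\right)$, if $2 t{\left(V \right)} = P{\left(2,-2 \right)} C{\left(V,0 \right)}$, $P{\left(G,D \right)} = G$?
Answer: $- \frac{70035}{134} \approx -522.65$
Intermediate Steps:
$t{\left(V \right)} = 6$ ($t{\left(V \right)} = \frac{2 \cdot 6}{2} = \frac{1}{2} \cdot 12 = 6$)
$\left(t{\left(7 \right)} + \frac{1}{134}\right) \left(-87\right) = \left(6 + \frac{1}{134}\right) \left(-87\right) = \frac{805}{134} \left(-87\right) = - \frac{70035}{134}$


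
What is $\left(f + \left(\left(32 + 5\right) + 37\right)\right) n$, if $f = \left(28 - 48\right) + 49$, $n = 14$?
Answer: $1442$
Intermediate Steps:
$f = 29$ ($f = -20 + 49 = 29$)
$\left(f + \left(\left(32 + 5\right) + 37\right)\right) n = \left(29 + \left(\left(32 + 5\right) + 37\right)\right) 14 = \left(29 + \left(37 + 37\right)\right) 14 = \left(29 + 74\right) 14 = 103 \cdot 14 = 1442$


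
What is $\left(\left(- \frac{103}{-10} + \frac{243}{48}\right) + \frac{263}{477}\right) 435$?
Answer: $\frac{17610917}{2544} \approx 6922.5$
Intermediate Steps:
$\left(\left(- \frac{103}{-10} + \frac{243}{48}\right) + \frac{263}{477}\right) 435 = \left(\left(\left(-103\right) \left(- \frac{1}{10}\right) + 243 \cdot \frac{1}{48}\right) + 263 \cdot \frac{1}{477}\right) 435 = \left(\left(\frac{103}{10} + \frac{81}{16}\right) + \frac{263}{477}\right) 435 = \left(\frac{1229}{80} + \frac{263}{477}\right) 435 = \frac{607273}{38160} \cdot 435 = \frac{17610917}{2544}$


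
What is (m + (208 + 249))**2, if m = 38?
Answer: 245025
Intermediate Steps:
(m + (208 + 249))**2 = (38 + (208 + 249))**2 = (38 + 457)**2 = 495**2 = 245025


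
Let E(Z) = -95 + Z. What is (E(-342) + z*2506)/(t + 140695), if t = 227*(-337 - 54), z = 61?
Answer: 152429/51938 ≈ 2.9348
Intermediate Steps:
t = -88757 (t = 227*(-391) = -88757)
(E(-342) + z*2506)/(t + 140695) = ((-95 - 342) + 61*2506)/(-88757 + 140695) = (-437 + 152866)/51938 = 152429*(1/51938) = 152429/51938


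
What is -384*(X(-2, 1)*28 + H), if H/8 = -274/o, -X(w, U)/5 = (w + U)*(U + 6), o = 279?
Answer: -34717184/93 ≈ -3.7330e+5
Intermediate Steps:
X(w, U) = -5*(6 + U)*(U + w) (X(w, U) = -5*(w + U)*(U + 6) = -5*(U + w)*(6 + U) = -5*(6 + U)*(U + w))
H = -2192/279 (H = 8*(-274/279) = -2192/279 ≈ -7.8566)
-384*(X(-2, 1)*28 + H) = -384*((-30*1 - 30*(-2) - 5*1**2 - 5*1*(-2))*28 - 2192/279) = -384*((-30 + 60 - 5*1 + 10)*28 - 2192/279) = -384*((-30 + 60 - 5 + 10)*28 - 2192/279) = -384*(35*28 - 2192/279) = -384*(980 - 2192/279) = -384*271228/279 = -34717184/93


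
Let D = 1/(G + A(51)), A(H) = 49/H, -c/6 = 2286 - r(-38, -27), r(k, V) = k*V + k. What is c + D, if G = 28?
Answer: -11502825/1477 ≈ -7788.0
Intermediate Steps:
r(k, V) = k + V*k (r(k, V) = V*k + k = k + V*k)
c = -7788 (c = -6*(2286 - (-38)*(1 - 27)) = -6*(2286 - (-38)*(-26)) = -6*(2286 - 1*988) = -6*(2286 - 988) = -6*1298 = -7788)
D = 51/1477 (D = 1/(28 + 49/51) = 1/(1477/51) = 51/1477 ≈ 0.034529)
c + D = -7788 + 51/1477 = -11502825/1477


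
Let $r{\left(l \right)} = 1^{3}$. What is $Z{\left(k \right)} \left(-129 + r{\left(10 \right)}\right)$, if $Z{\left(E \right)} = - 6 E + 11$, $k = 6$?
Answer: $3200$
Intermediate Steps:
$Z{\left(E \right)} = 11 - 6 E$
$r{\left(l \right)} = 1$
$Z{\left(k \right)} \left(-129 + r{\left(10 \right)}\right) = \left(11 - 36\right) \left(-129 + 1\right) = \left(11 - 36\right) \left(-128\right) = \left(-25\right) \left(-128\right) = 3200$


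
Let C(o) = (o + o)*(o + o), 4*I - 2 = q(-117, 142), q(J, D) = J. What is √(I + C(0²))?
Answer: I*√115/2 ≈ 5.3619*I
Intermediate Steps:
I = -115/4 (I = ½ + (¼)*(-117) = ½ - 117/4 = -115/4 ≈ -28.750)
C(o) = 4*o² (C(o) = (2*o)*(2*o) = 4*o²)
√(I + C(0²)) = √(-115/4 + 4*(0²)²) = √(-115/4 + 4*0²) = √(-115/4 + 4*0) = √(-115/4 + 0) = √(-115/4) = I*√115/2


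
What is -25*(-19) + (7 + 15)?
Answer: 497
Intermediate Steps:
-25*(-19) + (7 + 15) = 475 + 22 = 497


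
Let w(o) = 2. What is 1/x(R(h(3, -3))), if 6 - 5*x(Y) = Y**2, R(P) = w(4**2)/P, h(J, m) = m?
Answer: 9/10 ≈ 0.90000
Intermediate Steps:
R(P) = 2/P
x(Y) = 6/5 - Y**2/5
1/x(R(h(3, -3))) = 1/(6/5 - (2/(-3))**2/5) = 1/(6/5 - (2*(-1/3))**2/5) = 1/(6/5 - (-2/3)**2/5) = 1/(6/5 - 1/5*4/9) = 1/(6/5 - 4/45) = 1/(10/9) = 9/10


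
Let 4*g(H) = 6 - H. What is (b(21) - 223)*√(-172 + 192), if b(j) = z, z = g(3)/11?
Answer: -9809*√5/22 ≈ -996.98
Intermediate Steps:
g(H) = 3/2 - H/4 (g(H) = (6 - H)/4 = 3/2 - H/4)
z = 3/44 (z = (3/2 - ¼*3)/11 = (3/2 - ¾)*(1/11) = (¾)*(1/11) = 3/44 ≈ 0.068182)
b(j) = 3/44
(b(21) - 223)*√(-172 + 192) = (3/44 - 223)*√(-172 + 192) = -9809*√5/22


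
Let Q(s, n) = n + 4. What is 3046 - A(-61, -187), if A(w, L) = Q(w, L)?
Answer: 3229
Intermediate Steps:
Q(s, n) = 4 + n
A(w, L) = 4 + L
3046 - A(-61, -187) = 3046 - (4 - 187) = 3046 - 1*(-183) = 3046 + 183 = 3229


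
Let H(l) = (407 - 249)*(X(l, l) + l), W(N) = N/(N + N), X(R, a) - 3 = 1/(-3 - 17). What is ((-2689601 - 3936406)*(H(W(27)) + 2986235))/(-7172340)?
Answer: 65968086166869/23907800 ≈ 2.7593e+6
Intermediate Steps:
X(R, a) = 59/20 (X(R, a) = 3 + 1/(-3 - 17) = 3 + 1/(-20) = 3 - 1/20 = 59/20)
W(N) = ½ (W(N) = N/((2*N)) = N*(1/(2*N)) = ½)
H(l) = 4661/10 + 158*l (H(l) = (407 - 249)*(59/20 + l) = 158*(59/20 + l) = 4661/10 + 158*l)
((-2689601 - 3936406)*(H(W(27)) + 2986235))/(-7172340) = ((-2689601 - 3936406)*((4661/10 + 158*(½)) + 2986235))/(-7172340) = -6626007*((4661/10 + 79) + 2986235)*(-1/7172340) = -6626007*(5451/10 + 2986235)*(-1/7172340) = -6626007*29867801/10*(-1/7172340) = -197904258500607/10*(-1/7172340) = 65968086166869/23907800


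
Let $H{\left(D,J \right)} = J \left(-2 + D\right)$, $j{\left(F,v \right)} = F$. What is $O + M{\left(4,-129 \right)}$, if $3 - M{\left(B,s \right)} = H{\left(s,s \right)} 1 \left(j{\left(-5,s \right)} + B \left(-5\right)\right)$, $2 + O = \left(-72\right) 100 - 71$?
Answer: $415205$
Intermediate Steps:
$O = -7273$ ($O = -2 - 7271 = -7273$)
$M{\left(B,s \right)} = 3 - s \left(-5 - 5 B\right) \left(-2 + s\right)$ ($M{\left(B,s \right)} = 3 - s \left(-2 + s\right) 1 \left(-5 + B \left(-5\right)\right) = 3 - s \left(-2 + s\right) 1 \left(-5 - 5 B\right) = 3 - s \left(-2 + s\right) \left(-5 - 5 B\right) = 3 - s \left(-5 - 5 B\right) \left(-2 + s\right)$)
$O + M{\left(4,-129 \right)} = -7273 + \left(3 + 5 \left(-129\right) \left(-2 - 129\right) + 5 \cdot 4 \left(-129\right) \left(-2 - 129\right)\right) = -7273 + \left(3 + 5 \left(-129\right) \left(-131\right) + 5 \cdot 4 \left(-129\right) \left(-131\right)\right) = -7273 + \left(3 + 84495 + 337980\right) = -7273 + 422478 = 415205$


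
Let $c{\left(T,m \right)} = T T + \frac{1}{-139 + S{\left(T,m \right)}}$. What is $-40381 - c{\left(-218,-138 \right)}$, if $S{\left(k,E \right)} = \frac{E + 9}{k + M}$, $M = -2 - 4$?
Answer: $- \frac{2725670111}{31007} \approx -87905.0$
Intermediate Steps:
$M = -6$ ($M = -2 - 4 = -6$)
$S{\left(k,E \right)} = \frac{9 + E}{-6 + k}$ ($S{\left(k,E \right)} = \frac{E + 9}{k - 6} = \frac{9 + E}{-6 + k}$)
$c{\left(T,m \right)} = T^{2} + \frac{1}{-139 + \frac{9 + m}{-6 + T}}$ ($c{\left(T,m \right)} = T T + \frac{1}{-139 + \frac{9 + m}{-6 + T}} = T^{2} + \frac{1}{-139 + \frac{9 + m}{-6 + T}}$)
$-40381 - c{\left(-218,-138 \right)} = -40381 - \frac{\left(-218\right)^{2} \left(-9 - -138\right) - \left(1 - 139 \left(-218\right)^{2}\right) \left(-6 - 218\right)}{-843 - -138 + 139 \left(-218\right)} = -40381 - \frac{47524 \left(-9 + 138\right) - \left(1 - 6605836\right) \left(-224\right)}{-843 + 138 - 30302} = -40381 - \frac{47524 \cdot 129 - \left(1 - 6605836\right) \left(-224\right)}{-31007} = -40381 - - \frac{6130596 - \left(-6605835\right) \left(-224\right)}{31007} = -40381 - - \frac{6130596 - 1479707040}{31007} = -40381 - \left(- \frac{1}{31007}\right) \left(-1473576444\right) = -40381 - \frac{1473576444}{31007} = - \frac{2725670111}{31007}$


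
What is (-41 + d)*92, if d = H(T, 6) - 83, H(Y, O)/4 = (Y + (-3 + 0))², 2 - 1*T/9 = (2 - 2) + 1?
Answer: 1840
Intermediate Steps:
T = 9 (T = 18 - 9*((2 - 2) + 1) = 18 - 9*(0 + 1) = 18 - 9*1 = 18 - 9 = 9)
H(Y, O) = 4*(-3 + Y)² (H(Y, O) = 4*(Y + (-3 + 0))² = 4*(Y - 3)² = 4*(-3 + Y)²)
d = 61 (d = 4*(-3 + 9)² - 83 = 4*6² - 83 = 4*36 - 83 = 144 - 83 = 61)
(-41 + d)*92 = (-41 + 61)*92 = 20*92 = 1840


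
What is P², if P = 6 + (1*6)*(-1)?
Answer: 0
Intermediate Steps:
P = 0 (P = 6 + 6*(-1) = 6 - 6 = 0)
P² = 0² = 0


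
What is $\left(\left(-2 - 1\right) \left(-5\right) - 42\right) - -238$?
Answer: $211$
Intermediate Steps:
$\left(\left(-2 - 1\right) \left(-5\right) - 42\right) - -238 = \left(\left(-3\right) \left(-5\right) - 42\right) + 238 = \left(15 - 42\right) + 238 = -27 + 238 = 211$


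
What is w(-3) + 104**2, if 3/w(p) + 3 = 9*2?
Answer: 54081/5 ≈ 10816.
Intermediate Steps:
w(p) = 1/5 (w(p) = 3/(-3 + 9*2) = 3/(-3 + 18) = 3/15 = 3*(1/15) = 1/5)
w(-3) + 104**2 = 1/5 + 104**2 = 1/5 + 10816 = 54081/5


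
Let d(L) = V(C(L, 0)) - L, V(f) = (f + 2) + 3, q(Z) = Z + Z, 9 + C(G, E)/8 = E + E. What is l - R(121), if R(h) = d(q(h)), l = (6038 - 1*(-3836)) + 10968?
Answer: 21151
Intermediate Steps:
l = 20842 (l = (6038 + 3836) + 10968 = 9874 + 10968 = 20842)
C(G, E) = -72 + 16*E (C(G, E) = -72 + 8*(E + E) = -72 + 8*(2*E) = -72 + 16*E)
q(Z) = 2*Z
V(f) = 5 + f (V(f) = (2 + f) + 3 = 5 + f)
d(L) = -67 - L (d(L) = (5 + (-72 + 16*0)) - L = (5 + (-72 + 0)) - L = (5 - 72) - L = -67 - L)
R(h) = -67 - 2*h
l - R(121) = 20842 - (-67 - 2*121) = 20842 - (-67 - 242) = 20842 - 1*(-309) = 20842 + 309 = 21151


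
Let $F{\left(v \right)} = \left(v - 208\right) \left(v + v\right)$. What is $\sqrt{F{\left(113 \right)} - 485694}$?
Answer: $2 i \sqrt{126791} \approx 712.15 i$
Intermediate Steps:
$F{\left(v \right)} = 2 v \left(-208 + v\right)$ ($F{\left(v \right)} = \left(-208 + v\right) 2 v = 2 v \left(-208 + v\right)$)
$\sqrt{F{\left(113 \right)} - 485694} = \sqrt{2 \cdot 113 \left(-208 + 113\right) - 485694} = \sqrt{2 \cdot 113 \left(-95\right) - 485694} = \sqrt{-21470 - 485694} = \sqrt{-507164} = 2 i \sqrt{126791}$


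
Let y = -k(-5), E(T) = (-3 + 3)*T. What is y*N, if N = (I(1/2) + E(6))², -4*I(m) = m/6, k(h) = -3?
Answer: 1/768 ≈ 0.0013021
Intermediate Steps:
I(m) = -m/24 (I(m) = -m/(4*6) = -m/24)
E(T) = 0 (E(T) = 0*T = 0)
y = 3 (y = -1*(-3) = 3)
N = 1/2304 (N = (-1/24/2 + 0)² = (-1/24*½ + 0)² = (-1/48 + 0)² = (-1/48)² = 1/2304 ≈ 0.00043403)
y*N = 3*(1/2304) = 1/768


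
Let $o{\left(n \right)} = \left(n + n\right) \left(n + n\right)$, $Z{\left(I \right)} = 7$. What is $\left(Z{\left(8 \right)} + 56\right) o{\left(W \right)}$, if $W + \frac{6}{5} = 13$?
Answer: $\frac{877212}{25} \approx 35089.0$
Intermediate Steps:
$W = \frac{59}{5}$ ($W = - \frac{6}{5} + 13 = \frac{59}{5} \approx 11.8$)
$o{\left(n \right)} = 4 n^{2}$ ($o{\left(n \right)} = 2 n 2 n = 4 n^{2}$)
$\left(Z{\left(8 \right)} + 56\right) o{\left(W \right)} = \left(7 + 56\right) 4 \left(\frac{59}{5}\right)^{2} = 63 \cdot 4 \cdot \frac{3481}{25} = 63 \cdot \frac{13924}{25} = \frac{877212}{25}$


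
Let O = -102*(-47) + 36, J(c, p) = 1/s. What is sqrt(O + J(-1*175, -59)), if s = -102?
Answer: sqrt(50251218)/102 ≈ 69.498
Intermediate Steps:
J(c, p) = -1/102 (J(c, p) = 1/(-102) = -1/102)
O = 4830 (O = 4794 + 36 = 4830)
sqrt(O + J(-1*175, -59)) = sqrt(4830 - 1/102) = sqrt(492659/102) = sqrt(50251218)/102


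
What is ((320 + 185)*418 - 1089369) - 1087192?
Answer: -1965471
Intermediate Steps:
((320 + 185)*418 - 1089369) - 1087192 = (505*418 - 1089369) - 1087192 = (211090 - 1089369) - 1087192 = -878279 - 1087192 = -1965471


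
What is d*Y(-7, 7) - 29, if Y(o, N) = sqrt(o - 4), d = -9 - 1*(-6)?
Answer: -29 - 3*I*sqrt(11) ≈ -29.0 - 9.9499*I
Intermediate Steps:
d = -3 (d = -9 + 6 = -3)
Y(o, N) = sqrt(-4 + o)
d*Y(-7, 7) - 29 = -3*sqrt(-4 - 7) - 29 = -3*I*sqrt(11) - 29 = -29 - 3*I*sqrt(11)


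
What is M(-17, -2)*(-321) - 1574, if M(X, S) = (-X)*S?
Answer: 9340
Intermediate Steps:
M(X, S) = -S*X
M(-17, -2)*(-321) - 1574 = -1*(-2)*(-17)*(-321) - 1574 = -34*(-321) - 1574 = 10914 - 1574 = 9340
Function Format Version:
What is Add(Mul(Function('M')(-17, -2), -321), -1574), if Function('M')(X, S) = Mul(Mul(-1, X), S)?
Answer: 9340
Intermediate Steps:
Function('M')(X, S) = Mul(-1, S, X)
Add(Mul(Function('M')(-17, -2), -321), -1574) = Add(Mul(Mul(-1, -2, -17), -321), -1574) = Add(Mul(-34, -321), -1574) = Add(10914, -1574) = 9340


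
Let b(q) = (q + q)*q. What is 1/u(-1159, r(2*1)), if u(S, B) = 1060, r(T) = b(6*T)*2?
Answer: 1/1060 ≈ 0.00094340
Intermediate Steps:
b(q) = 2*q² (b(q) = (2*q)*q = 2*q²)
r(T) = 144*T² (r(T) = (2*(6*T)²)*2 = (2*(36*T²))*2 = (72*T²)*2 = 144*T²)
1/u(-1159, r(2*1)) = 1/1060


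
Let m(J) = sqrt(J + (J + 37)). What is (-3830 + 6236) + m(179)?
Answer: 2406 + sqrt(395) ≈ 2425.9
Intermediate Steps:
m(J) = sqrt(37 + 2*J) (m(J) = sqrt(J + (37 + J)) = sqrt(37 + 2*J))
(-3830 + 6236) + m(179) = (-3830 + 6236) + sqrt(37 + 2*179) = 2406 + sqrt(37 + 358) = 2406 + sqrt(395)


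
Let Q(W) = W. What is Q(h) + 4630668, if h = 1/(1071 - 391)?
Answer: 3148854241/680 ≈ 4.6307e+6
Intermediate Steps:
h = 1/680 ≈ 0.0014706
Q(h) + 4630668 = 1/680 + 4630668 = 3148854241/680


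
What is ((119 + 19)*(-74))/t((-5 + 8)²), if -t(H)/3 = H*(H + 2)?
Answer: 3404/99 ≈ 34.384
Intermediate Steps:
t(H) = -3*H*(2 + H) (t(H) = -3*H*(H + 2) = -3*H*(2 + H))
((119 + 19)*(-74))/t((-5 + 8)²) = ((119 + 19)*(-74))/((-3*(-5 + 8)²*(2 + (-5 + 8)²))) = (138*(-74))/((-3*3²*(2 + 3²))) = -10212*(-1/(27*(2 + 9))) = -10212/((-3*9*11)) = -10212/(-297) = -10212*(-1/297) = 3404/99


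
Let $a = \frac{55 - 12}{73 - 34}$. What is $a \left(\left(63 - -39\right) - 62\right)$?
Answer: $\frac{1720}{39} \approx 44.103$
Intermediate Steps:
$a = \frac{43}{39} \approx 1.1026$
$a \left(\left(63 - -39\right) - 62\right) = \frac{43 \left(\left(63 - -39\right) - 62\right)}{39} = \frac{43 \left(\left(63 + 39\right) - 62\right)}{39} = \frac{43 \left(102 - 62\right)}{39} = \frac{43}{39} \cdot 40 = \frac{1720}{39}$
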